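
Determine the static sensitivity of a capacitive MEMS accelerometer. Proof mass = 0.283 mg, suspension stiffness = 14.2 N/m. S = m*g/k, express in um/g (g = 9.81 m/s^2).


Step 1: Convert mass: m = 0.283 mg = 2.83e-07 kg
Step 2: S = m * g / k = 2.83e-07 * 9.81 / 14.2
Step 3: S = 1.96e-07 m/g
Step 4: Convert to um/g: S = 0.196 um/g


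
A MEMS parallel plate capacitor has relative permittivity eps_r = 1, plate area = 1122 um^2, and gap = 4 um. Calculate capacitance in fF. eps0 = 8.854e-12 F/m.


Step 1: Convert area to m^2: A = 1122e-12 m^2
Step 2: Convert gap to m: d = 4e-6 m
Step 3: C = eps0 * eps_r * A / d
C = 8.854e-12 * 1 * 1122e-12 / 4e-6
Step 4: Convert to fF (multiply by 1e15).
C = 2.48 fF


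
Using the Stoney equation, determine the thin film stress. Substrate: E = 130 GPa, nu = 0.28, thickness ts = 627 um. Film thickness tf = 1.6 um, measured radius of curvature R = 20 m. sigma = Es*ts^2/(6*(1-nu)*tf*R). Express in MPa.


Step 1: Compute numerator: Es * ts^2 = 130 * 627^2 = 51106770 (GPa*um^2)
Step 2: Compute denominator (R in um): 6*(1-nu)*tf*R = 6*0.72*1.6*20e6 = 138240000.0 (um^2)
Step 3: sigma (GPa) = 51106770 / 138240000.0 = 3.69696e-01 GPa
Step 4: Convert to MPa (x1000): sigma = 369.7 MPa


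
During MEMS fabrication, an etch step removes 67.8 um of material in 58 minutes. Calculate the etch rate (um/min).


Step 1: Etch rate = depth / time
Step 2: rate = 67.8 / 58
rate = 1.169 um/min


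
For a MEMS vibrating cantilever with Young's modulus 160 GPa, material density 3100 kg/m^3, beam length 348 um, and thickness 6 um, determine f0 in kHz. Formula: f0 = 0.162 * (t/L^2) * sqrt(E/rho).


Step 1: Convert units to SI.
t_SI = 6e-6 m, L_SI = 348e-6 m
Step 2: Calculate sqrt(E/rho).
sqrt(160e9 / 3100) = 7184.21 m/s
Step 3: Compute f0.
f0 = 0.162 * 6e-6 / (348e-6)^2 * 7184.21 = 57661.6 Hz = 57.66 kHz


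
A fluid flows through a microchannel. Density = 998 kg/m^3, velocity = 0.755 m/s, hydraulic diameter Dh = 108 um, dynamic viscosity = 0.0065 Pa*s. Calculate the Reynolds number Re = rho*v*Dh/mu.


Step 1: Convert Dh to meters: Dh = 108e-6 m
Step 2: Re = rho * v * Dh / mu
Re = 998 * 0.755 * 108e-6 / 0.0065
Re = 12.52


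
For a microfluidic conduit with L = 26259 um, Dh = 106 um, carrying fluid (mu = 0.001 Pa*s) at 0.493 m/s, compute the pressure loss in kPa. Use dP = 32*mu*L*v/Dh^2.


Step 1: Convert to SI: L = 26259e-6 m, Dh = 106e-6 m
Step 2: dP = 32 * 0.001 * 26259e-6 * 0.493 / (106e-6)^2
Step 3: dP = 36869.17 Pa
Step 4: Convert to kPa: dP = 36.87 kPa


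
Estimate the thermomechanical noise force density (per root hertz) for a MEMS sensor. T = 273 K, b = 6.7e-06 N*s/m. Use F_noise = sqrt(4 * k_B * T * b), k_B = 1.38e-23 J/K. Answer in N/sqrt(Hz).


Step 1: Compute 4 * k_B * T * b
= 4 * 1.38e-23 * 273 * 6.7e-06
= 1.0097e-25 N^2/Hz
Step 2: F_noise = sqrt(1.0097e-25)
F_noise = 3.18e-13 N/sqrt(Hz)


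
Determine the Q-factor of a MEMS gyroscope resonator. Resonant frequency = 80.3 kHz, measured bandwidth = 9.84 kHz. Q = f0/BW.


Step 1: Q = f0 / bandwidth
Step 2: Q = 80.3 / 9.84
Q = 8.2


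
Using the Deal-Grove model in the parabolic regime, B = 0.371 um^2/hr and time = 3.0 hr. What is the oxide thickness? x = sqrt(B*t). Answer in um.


Step 1: Compute B*t = 0.371 * 3.0 = 1.113
Step 2: x = sqrt(1.113)
x = 1.055 um


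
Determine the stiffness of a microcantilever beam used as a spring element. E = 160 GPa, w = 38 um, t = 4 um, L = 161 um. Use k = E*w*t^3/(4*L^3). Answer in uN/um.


Step 1: Convert E to consistent units (1 GPa = 1000 uN/um^2).
E = 160 GPa = 160000 uN/um^2
Step 2: Compute t^3 = 4^3 = 64
Step 3: Compute L^3 = 161^3 = 4173281
Step 4: k = 160000 * 38 * 64 / (4 * 4173281)
k = 23.3102 uN/um


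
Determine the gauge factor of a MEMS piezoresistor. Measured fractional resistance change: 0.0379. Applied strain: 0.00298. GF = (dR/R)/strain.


Step 1: Identify values.
dR/R = 0.0379, strain = 0.00298
Step 2: GF = (dR/R) / strain = 0.0379 / 0.00298
GF = 12.7


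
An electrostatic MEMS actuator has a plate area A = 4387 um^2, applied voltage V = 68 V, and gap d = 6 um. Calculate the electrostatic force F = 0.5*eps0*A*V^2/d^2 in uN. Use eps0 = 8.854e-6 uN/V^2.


Step 1: Identify parameters.
eps0 = 8.854e-6 uN/V^2, A = 4387 um^2, V = 68 V, d = 6 um
Step 2: Compute V^2 = 68^2 = 4624
Step 3: Compute d^2 = 6^2 = 36
Step 4: F = 0.5 * 8.854e-6 * 4387 * 4624 / 36
F = 2.495 uN


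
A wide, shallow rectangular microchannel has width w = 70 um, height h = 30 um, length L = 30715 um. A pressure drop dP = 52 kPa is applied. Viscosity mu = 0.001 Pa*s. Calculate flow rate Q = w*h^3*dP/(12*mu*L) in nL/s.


Step 1: Convert all dimensions to SI (meters).
w = 70e-6 m, h = 30e-6 m, L = 30715e-6 m, dP = 52e3 Pa
Step 2: Q = w * h^3 * dP / (12 * mu * L)
Q = 70e-6 * (30e-6)^3 * 52e3 / (12 * 0.001 * 30715e-6) = 2.6664496e-10 m^3/s
Step 3: Convert Q from m^3/s to nL/s (1 m^3 = 1e12 nL, so multiply by 1e12).
Q = 266.645 nL/s


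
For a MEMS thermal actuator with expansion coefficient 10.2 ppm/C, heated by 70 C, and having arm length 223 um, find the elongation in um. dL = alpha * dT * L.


Step 1: Convert CTE: alpha = 10.2 ppm/C = 10.2e-6 /C
Step 2: dL = 10.2e-6 * 70 * 223
dL = 0.1592 um


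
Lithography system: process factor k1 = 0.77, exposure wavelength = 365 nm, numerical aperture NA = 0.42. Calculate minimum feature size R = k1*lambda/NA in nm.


Step 1: Identify values: k1 = 0.77, lambda = 365 nm, NA = 0.42
Step 2: R = k1 * lambda / NA
R = 0.77 * 365 / 0.42
R = 669.2 nm


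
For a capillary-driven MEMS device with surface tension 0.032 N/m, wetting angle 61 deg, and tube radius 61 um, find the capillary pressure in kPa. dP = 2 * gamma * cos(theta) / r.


Step 1: cos(61 deg) = 0.4848
Step 2: Convert r to m: r = 61e-6 m
Step 3: dP = 2 * 0.032 * 0.4848 / 61e-6 = 508.6 Pa
Step 4: Convert Pa to kPa (divide by 1000).
dP = 0.51 kPa


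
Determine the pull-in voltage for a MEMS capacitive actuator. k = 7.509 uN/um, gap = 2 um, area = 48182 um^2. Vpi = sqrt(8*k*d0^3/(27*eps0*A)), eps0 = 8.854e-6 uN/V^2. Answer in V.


Step 1: Compute numerator: 8 * k * d0^3 = 8 * 7.509 * 2^3 = 480.576
Step 2: Compute denominator: 27 * eps0 * A = 27 * 8.854e-6 * 48182 = 11.518293
Step 3: Vpi = sqrt(480.576 / 11.518293)
Vpi = 6.46 V


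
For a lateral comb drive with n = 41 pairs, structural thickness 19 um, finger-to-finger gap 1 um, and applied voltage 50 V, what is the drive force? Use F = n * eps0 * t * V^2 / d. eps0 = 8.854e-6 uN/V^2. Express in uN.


Step 1: Parameters: n=41, eps0=8.854e-6 uN/V^2, t=19 um, V=50 V, d=1 um
Step 2: V^2 = 2500
Step 3: F = 41 * 8.854e-6 * 19 * 2500 / 1
F = 17.243 uN


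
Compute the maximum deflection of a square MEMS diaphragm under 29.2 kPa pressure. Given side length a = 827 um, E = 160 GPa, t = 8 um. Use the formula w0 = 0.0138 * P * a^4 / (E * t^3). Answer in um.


Step 1: Convert pressure to compatible units (E is in GPa, so P in GPa).
P = 29.2 kPa = 29.2e-6 GPa
Step 2: Compute numerator: 0.0138 * P * a^4.
a^4 = 827^4 = 467758877041
numerator = 0.0138 * 29.2e-6 * 467758877041 = 1.884881e+05
Step 3: Compute denominator: E * t^3 = 160 * 8^3 = 81920
Step 4: w0 = numerator / denominator = 1.884881e+05 / 81920 = 2.3009 um


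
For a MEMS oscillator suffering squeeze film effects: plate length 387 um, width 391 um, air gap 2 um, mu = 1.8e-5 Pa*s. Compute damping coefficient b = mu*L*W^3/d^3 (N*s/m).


Step 1: Convert to SI.
L = 387e-6 m, W = 391e-6 m, d = 2e-6 m
Step 2: W^3 = (391e-6)^3 = 5.98e-11 m^3
Step 3: d^3 = (2e-6)^3 = 8.00e-18 m^3
Step 4: b = 1.8e-5 * 387e-6 * 5.98e-11 / 8.00e-18
b = 5.21e-02 N*s/m


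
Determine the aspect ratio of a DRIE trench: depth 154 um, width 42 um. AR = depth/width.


Step 1: AR = depth / width
Step 2: AR = 154 / 42
AR = 3.7


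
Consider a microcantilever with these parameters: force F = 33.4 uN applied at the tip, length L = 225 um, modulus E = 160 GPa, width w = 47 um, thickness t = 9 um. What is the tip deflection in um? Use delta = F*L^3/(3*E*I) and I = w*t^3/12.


Step 1: Calculate the second moment of area.
I = w * t^3 / 12 = 47 * 9^3 / 12 = 2855.25 um^4
Step 2: Convert E to consistent units (1 GPa = 1000 uN/um^2).
E = 160 GPa = 160000 uN/um^2
Step 3: Calculate tip deflection.
delta = F * L^3 / (3 * E * I)
delta = 33.4 * 225^3 / (3 * 160000 * 2855.25)
delta = 0.2776 um


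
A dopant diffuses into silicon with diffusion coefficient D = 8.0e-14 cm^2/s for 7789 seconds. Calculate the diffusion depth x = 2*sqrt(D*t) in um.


Step 1: Compute D*t = 8.0e-14 * 7789 = 6.2312e-10 cm^2
Step 2: sqrt(D*t) = 2.4962e-05 cm
Step 3: x = 2 * 2.4962e-05 cm = 4.9924e-05 cm
Step 4: Convert to um (1 cm = 1e4 um): x = 0.499 um


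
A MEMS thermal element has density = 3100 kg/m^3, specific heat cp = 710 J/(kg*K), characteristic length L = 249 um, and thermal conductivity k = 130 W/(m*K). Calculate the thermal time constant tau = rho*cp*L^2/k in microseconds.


Step 1: Convert L to m: L = 249e-6 m
Step 2: L^2 = (249e-6)^2 = 6.2001e-08 m^2
Step 3: tau = 3100 * 710 * 6.2001e-08 / 130 = 1.04972462e-03 s
Step 4: Convert to microseconds (multiply by 1e6).
tau = 1049.725 us


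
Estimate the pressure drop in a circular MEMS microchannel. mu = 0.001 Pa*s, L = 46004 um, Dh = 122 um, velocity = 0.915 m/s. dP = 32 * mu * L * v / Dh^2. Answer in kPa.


Step 1: Convert to SI: L = 46004e-6 m, Dh = 122e-6 m
Step 2: dP = 32 * 0.001 * 46004e-6 * 0.915 / (122e-6)^2
Step 3: dP = 90499.67 Pa
Step 4: Convert to kPa: dP = 90.5 kPa


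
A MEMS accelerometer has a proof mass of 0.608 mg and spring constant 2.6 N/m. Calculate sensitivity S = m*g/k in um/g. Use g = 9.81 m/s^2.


Step 1: Convert mass: m = 0.608 mg = 6.08e-07 kg
Step 2: S = m * g / k = 6.08e-07 * 9.81 / 2.6
Step 3: S = 2.29e-06 m/g
Step 4: Convert to um/g: S = 2.294 um/g


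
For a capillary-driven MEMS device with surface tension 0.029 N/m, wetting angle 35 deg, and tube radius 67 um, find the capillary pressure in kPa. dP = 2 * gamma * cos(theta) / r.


Step 1: cos(35 deg) = 0.8192
Step 2: Convert r to m: r = 67e-6 m
Step 3: dP = 2 * 0.029 * 0.8192 / 67e-6 = 709.2 Pa
Step 4: Convert Pa to kPa (divide by 1000).
dP = 0.71 kPa


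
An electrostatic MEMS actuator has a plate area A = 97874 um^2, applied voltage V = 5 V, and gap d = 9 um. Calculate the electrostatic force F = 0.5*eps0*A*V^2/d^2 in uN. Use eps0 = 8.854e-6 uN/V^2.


Step 1: Identify parameters.
eps0 = 8.854e-6 uN/V^2, A = 97874 um^2, V = 5 V, d = 9 um
Step 2: Compute V^2 = 5^2 = 25
Step 3: Compute d^2 = 9^2 = 81
Step 4: F = 0.5 * 8.854e-6 * 97874 * 25 / 81
F = 0.134 uN


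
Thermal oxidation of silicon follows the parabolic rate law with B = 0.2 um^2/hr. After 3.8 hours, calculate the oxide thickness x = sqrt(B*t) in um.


Step 1: Compute B*t = 0.2 * 3.8 = 0.76
Step 2: x = sqrt(0.76)
x = 0.872 um


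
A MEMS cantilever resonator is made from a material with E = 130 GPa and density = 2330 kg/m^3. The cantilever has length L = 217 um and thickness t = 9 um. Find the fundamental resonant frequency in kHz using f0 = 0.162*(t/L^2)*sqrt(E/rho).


Step 1: Convert units to SI.
t_SI = 9e-6 m, L_SI = 217e-6 m
Step 2: Calculate sqrt(E/rho).
sqrt(130e9 / 2330) = 7469.54 m/s
Step 3: Compute f0.
f0 = 0.162 * 9e-6 / (217e-6)^2 * 7469.54 = 231276.7 Hz = 231.28 kHz


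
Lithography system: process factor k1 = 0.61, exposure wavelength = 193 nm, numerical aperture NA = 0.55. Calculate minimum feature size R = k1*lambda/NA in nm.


Step 1: Identify values: k1 = 0.61, lambda = 193 nm, NA = 0.55
Step 2: R = k1 * lambda / NA
R = 0.61 * 193 / 0.55
R = 214.1 nm


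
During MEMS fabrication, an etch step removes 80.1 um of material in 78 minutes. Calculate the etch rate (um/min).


Step 1: Etch rate = depth / time
Step 2: rate = 80.1 / 78
rate = 1.027 um/min


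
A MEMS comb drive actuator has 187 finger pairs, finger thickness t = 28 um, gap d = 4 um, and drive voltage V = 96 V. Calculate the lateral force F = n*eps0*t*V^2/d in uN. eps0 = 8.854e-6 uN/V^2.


Step 1: Parameters: n=187, eps0=8.854e-6 uN/V^2, t=28 um, V=96 V, d=4 um
Step 2: V^2 = 9216
Step 3: F = 187 * 8.854e-6 * 28 * 9216 / 4
F = 106.812 uN


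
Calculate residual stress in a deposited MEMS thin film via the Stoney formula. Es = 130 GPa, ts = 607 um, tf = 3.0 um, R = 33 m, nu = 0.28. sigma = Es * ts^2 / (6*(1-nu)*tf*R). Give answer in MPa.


Step 1: Compute numerator: Es * ts^2 = 130 * 607^2 = 47898370 (GPa*um^2)
Step 2: Compute denominator (R in um): 6*(1-nu)*tf*R = 6*0.72*3.0*33e6 = 427680000.0 (um^2)
Step 3: sigma (GPa) = 47898370 / 427680000.0 = 1.11996e-01 GPa
Step 4: Convert to MPa (x1000): sigma = 112.0 MPa


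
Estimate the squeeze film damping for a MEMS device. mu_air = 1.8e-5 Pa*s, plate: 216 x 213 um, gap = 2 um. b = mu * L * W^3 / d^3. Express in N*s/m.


Step 1: Convert to SI.
L = 216e-6 m, W = 213e-6 m, d = 2e-6 m
Step 2: W^3 = (213e-6)^3 = 9.66e-12 m^3
Step 3: d^3 = (2e-6)^3 = 8.00e-18 m^3
Step 4: b = 1.8e-5 * 216e-6 * 9.66e-12 / 8.00e-18
b = 4.70e-03 N*s/m


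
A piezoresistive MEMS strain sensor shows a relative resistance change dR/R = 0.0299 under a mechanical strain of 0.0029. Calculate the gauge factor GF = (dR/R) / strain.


Step 1: Identify values.
dR/R = 0.0299, strain = 0.0029
Step 2: GF = (dR/R) / strain = 0.0299 / 0.0029
GF = 10.3


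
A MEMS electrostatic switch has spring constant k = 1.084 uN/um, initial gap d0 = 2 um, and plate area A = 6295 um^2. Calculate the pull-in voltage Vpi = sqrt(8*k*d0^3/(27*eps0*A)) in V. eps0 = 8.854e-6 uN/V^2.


Step 1: Compute numerator: 8 * k * d0^3 = 8 * 1.084 * 2^3 = 69.376
Step 2: Compute denominator: 27 * eps0 * A = 27 * 8.854e-6 * 6295 = 1.50487
Step 3: Vpi = sqrt(69.376 / 1.50487)
Vpi = 6.79 V


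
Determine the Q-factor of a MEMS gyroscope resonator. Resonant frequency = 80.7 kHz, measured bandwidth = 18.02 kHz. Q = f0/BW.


Step 1: Q = f0 / bandwidth
Step 2: Q = 80.7 / 18.02
Q = 4.5


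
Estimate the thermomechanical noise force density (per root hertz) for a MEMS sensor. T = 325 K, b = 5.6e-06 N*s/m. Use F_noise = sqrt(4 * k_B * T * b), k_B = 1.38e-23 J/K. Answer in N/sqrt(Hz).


Step 1: Compute 4 * k_B * T * b
= 4 * 1.38e-23 * 325 * 5.6e-06
= 1.0046e-25 N^2/Hz
Step 2: F_noise = sqrt(1.0046e-25)
F_noise = 3.17e-13 N/sqrt(Hz)


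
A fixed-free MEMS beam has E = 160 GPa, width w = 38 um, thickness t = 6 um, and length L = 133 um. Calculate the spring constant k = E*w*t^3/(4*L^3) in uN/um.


Step 1: Convert E to consistent units (1 GPa = 1000 uN/um^2).
E = 160 GPa = 160000 uN/um^2
Step 2: Compute t^3 = 6^3 = 216
Step 3: Compute L^3 = 133^3 = 2352637
Step 4: k = 160000 * 38 * 216 / (4 * 2352637)
k = 139.554 uN/um


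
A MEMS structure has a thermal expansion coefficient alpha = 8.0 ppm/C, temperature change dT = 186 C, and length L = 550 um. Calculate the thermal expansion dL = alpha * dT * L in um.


Step 1: Convert CTE: alpha = 8.0 ppm/C = 8.0e-6 /C
Step 2: dL = 8.0e-6 * 186 * 550
dL = 0.8184 um


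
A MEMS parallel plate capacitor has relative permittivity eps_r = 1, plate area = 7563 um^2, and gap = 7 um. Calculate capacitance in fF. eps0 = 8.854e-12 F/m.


Step 1: Convert area to m^2: A = 7563e-12 m^2
Step 2: Convert gap to m: d = 7e-6 m
Step 3: C = eps0 * eps_r * A / d
C = 8.854e-12 * 1 * 7563e-12 / 7e-6
Step 4: Convert to fF (multiply by 1e15).
C = 9.57 fF


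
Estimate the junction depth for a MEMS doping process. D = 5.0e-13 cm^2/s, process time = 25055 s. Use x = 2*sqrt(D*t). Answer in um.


Step 1: Compute D*t = 5.0e-13 * 25055 = 1.25275e-08 cm^2
Step 2: sqrt(D*t) = 1.11926e-04 cm
Step 3: x = 2 * 1.11926e-04 cm = 2.23852e-04 cm
Step 4: Convert to um (1 cm = 1e4 um): x = 2.239 um


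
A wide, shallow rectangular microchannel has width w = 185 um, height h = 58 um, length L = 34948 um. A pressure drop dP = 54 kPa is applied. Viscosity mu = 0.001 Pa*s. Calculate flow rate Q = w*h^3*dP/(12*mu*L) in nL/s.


Step 1: Convert all dimensions to SI (meters).
w = 185e-6 m, h = 58e-6 m, L = 34948e-6 m, dP = 54e3 Pa
Step 2: Q = w * h^3 * dP / (12 * mu * L)
Q = 185e-6 * (58e-6)^3 * 54e3 / (12 * 0.001 * 34948e-6) = 4.64778356e-09 m^3/s
Step 3: Convert Q from m^3/s to nL/s (1 m^3 = 1e12 nL, so multiply by 1e12).
Q = 4647.784 nL/s


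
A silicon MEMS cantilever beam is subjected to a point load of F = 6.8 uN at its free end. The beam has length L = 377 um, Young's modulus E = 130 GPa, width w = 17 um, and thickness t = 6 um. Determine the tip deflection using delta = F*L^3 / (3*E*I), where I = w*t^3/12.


Step 1: Calculate the second moment of area.
I = w * t^3 / 12 = 17 * 6^3 / 12 = 306.0 um^4
Step 2: Convert E to consistent units (1 GPa = 1000 uN/um^2).
E = 130 GPa = 130000 uN/um^2
Step 3: Calculate tip deflection.
delta = F * L^3 / (3 * E * I)
delta = 6.8 * 377^3 / (3 * 130000 * 306.0)
delta = 3.0531 um


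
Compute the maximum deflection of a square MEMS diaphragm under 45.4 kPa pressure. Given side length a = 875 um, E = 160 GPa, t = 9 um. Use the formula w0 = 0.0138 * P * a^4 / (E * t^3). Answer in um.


Step 1: Convert pressure to compatible units (E is in GPa, so P in GPa).
P = 45.4 kPa = 45.4e-6 GPa
Step 2: Compute numerator: 0.0138 * P * a^4.
a^4 = 875^4 = 586181640625
numerator = 0.0138 * 45.4e-6 * 586181640625 = 3.672545e+05
Step 3: Compute denominator: E * t^3 = 160 * 9^3 = 116640
Step 4: w0 = numerator / denominator = 3.672545e+05 / 116640 = 3.1486 um


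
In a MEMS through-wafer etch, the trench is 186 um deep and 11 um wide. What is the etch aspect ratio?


Step 1: AR = depth / width
Step 2: AR = 186 / 11
AR = 16.9


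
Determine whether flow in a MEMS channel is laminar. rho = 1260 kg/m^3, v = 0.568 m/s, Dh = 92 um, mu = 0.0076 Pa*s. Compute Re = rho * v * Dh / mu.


Step 1: Convert Dh to meters: Dh = 92e-6 m
Step 2: Re = rho * v * Dh / mu
Re = 1260 * 0.568 * 92e-6 / 0.0076
Re = 8.663
Since Re = 8.663 is below ~2300, the flow is laminar.


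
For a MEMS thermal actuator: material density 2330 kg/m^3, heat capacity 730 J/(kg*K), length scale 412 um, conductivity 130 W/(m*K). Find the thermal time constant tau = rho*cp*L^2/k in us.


Step 1: Convert L to m: L = 412e-6 m
Step 2: L^2 = (412e-6)^2 = 1.69744e-07 m^2
Step 3: tau = 2330 * 730 * 1.69744e-07 / 130 = 2.22090438e-03 s
Step 4: Convert to microseconds (multiply by 1e6).
tau = 2220.904 us


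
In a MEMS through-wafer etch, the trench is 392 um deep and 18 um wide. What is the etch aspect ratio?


Step 1: AR = depth / width
Step 2: AR = 392 / 18
AR = 21.8


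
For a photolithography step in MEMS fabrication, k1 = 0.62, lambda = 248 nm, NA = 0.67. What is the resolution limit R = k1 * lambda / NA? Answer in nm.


Step 1: Identify values: k1 = 0.62, lambda = 248 nm, NA = 0.67
Step 2: R = k1 * lambda / NA
R = 0.62 * 248 / 0.67
R = 229.5 nm


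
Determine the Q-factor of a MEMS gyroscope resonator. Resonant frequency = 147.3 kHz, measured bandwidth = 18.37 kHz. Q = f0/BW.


Step 1: Q = f0 / bandwidth
Step 2: Q = 147.3 / 18.37
Q = 8.0


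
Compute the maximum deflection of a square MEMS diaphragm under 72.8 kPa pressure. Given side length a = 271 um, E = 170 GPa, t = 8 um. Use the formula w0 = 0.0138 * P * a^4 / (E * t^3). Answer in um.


Step 1: Convert pressure to compatible units (E is in GPa, so P in GPa).
P = 72.8 kPa = 72.8e-6 GPa
Step 2: Compute numerator: 0.0138 * P * a^4.
a^4 = 271^4 = 5393580481
numerator = 0.0138 * 72.8e-6 * 5393580481 = 5.4186e+03
Step 3: Compute denominator: E * t^3 = 170 * 8^3 = 87040
Step 4: w0 = numerator / denominator = 5.4186e+03 / 87040 = 0.0623 um


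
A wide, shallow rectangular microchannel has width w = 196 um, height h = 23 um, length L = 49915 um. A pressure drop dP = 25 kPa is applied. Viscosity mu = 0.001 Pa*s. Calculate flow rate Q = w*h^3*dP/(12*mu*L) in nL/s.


Step 1: Convert all dimensions to SI (meters).
w = 196e-6 m, h = 23e-6 m, L = 49915e-6 m, dP = 25e3 Pa
Step 2: Q = w * h^3 * dP / (12 * mu * L)
Q = 196e-6 * (23e-6)^3 * 25e3 / (12 * 0.001 * 49915e-6) = 9.953304e-11 m^3/s
Step 3: Convert Q from m^3/s to nL/s (1 m^3 = 1e12 nL, so multiply by 1e12).
Q = 99.533 nL/s


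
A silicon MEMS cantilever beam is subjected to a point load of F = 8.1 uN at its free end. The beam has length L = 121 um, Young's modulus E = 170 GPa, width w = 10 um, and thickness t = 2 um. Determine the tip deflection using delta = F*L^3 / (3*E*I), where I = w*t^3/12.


Step 1: Calculate the second moment of area.
I = w * t^3 / 12 = 10 * 2^3 / 12 = 6.6667 um^4
Step 2: Convert E to consistent units (1 GPa = 1000 uN/um^2).
E = 170 GPa = 170000 uN/um^2
Step 3: Calculate tip deflection.
delta = F * L^3 / (3 * E * I)
delta = 8.1 * 121^3 / (3 * 170000 * 6.6667)
delta = 4.2205 um


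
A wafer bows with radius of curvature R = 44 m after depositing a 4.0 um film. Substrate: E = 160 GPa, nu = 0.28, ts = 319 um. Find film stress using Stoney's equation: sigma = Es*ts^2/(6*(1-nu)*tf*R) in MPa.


Step 1: Compute numerator: Es * ts^2 = 160 * 319^2 = 16281760 (GPa*um^2)
Step 2: Compute denominator (R in um): 6*(1-nu)*tf*R = 6*0.72*4.0*44e6 = 760320000.0 (um^2)
Step 3: sigma (GPa) = 16281760 / 760320000.0 = 2.1414e-02 GPa
Step 4: Convert to MPa (x1000): sigma = 21.4 MPa


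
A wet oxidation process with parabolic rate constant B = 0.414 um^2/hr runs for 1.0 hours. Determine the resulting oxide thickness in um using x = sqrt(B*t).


Step 1: Compute B*t = 0.414 * 1.0 = 0.414
Step 2: x = sqrt(0.414)
x = 0.643 um


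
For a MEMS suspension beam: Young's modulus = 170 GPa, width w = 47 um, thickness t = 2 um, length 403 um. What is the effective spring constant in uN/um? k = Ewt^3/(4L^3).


Step 1: Convert E to consistent units (1 GPa = 1000 uN/um^2).
E = 170 GPa = 170000 uN/um^2
Step 2: Compute t^3 = 2^3 = 8
Step 3: Compute L^3 = 403^3 = 65450827
Step 4: k = 170000 * 47 * 8 / (4 * 65450827)
k = 0.2442 uN/um


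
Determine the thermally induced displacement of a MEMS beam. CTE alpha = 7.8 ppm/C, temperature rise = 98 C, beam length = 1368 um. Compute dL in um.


Step 1: Convert CTE: alpha = 7.8 ppm/C = 7.8e-6 /C
Step 2: dL = 7.8e-6 * 98 * 1368
dL = 1.0457 um


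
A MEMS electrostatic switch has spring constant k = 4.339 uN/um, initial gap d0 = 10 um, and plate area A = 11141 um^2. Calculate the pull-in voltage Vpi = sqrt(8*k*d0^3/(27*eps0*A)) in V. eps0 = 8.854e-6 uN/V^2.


Step 1: Compute numerator: 8 * k * d0^3 = 8 * 4.339 * 10^3 = 34712.0
Step 2: Compute denominator: 27 * eps0 * A = 27 * 8.854e-6 * 11141 = 2.663345
Step 3: Vpi = sqrt(34712.0 / 2.663345)
Vpi = 114.16 V


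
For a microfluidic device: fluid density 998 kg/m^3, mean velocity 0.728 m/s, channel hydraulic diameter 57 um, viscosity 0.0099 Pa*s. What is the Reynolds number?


Step 1: Convert Dh to meters: Dh = 57e-6 m
Step 2: Re = rho * v * Dh / mu
Re = 998 * 0.728 * 57e-6 / 0.0099
Re = 4.183


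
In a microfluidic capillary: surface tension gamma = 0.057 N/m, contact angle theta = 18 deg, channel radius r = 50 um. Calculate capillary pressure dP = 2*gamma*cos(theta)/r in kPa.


Step 1: cos(18 deg) = 0.9511
Step 2: Convert r to m: r = 50e-6 m
Step 3: dP = 2 * 0.057 * 0.9511 / 50e-6 = 2168.5 Pa
Step 4: Convert Pa to kPa (divide by 1000).
dP = 2.17 kPa


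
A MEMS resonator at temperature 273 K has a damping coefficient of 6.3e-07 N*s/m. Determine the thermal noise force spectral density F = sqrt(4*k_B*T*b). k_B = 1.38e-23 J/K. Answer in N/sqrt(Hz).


Step 1: Compute 4 * k_B * T * b
= 4 * 1.38e-23 * 273 * 6.3e-07
= 9.4938e-27 N^2/Hz
Step 2: F_noise = sqrt(9.4938e-27)
F_noise = 9.74e-14 N/sqrt(Hz)


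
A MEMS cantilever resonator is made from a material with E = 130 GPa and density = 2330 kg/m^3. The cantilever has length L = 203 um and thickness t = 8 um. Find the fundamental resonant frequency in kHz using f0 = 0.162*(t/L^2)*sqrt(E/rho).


Step 1: Convert units to SI.
t_SI = 8e-6 m, L_SI = 203e-6 m
Step 2: Calculate sqrt(E/rho).
sqrt(130e9 / 2330) = 7469.54 m/s
Step 3: Compute f0.
f0 = 0.162 * 8e-6 / (203e-6)^2 * 7469.54 = 234912.9 Hz = 234.91 kHz


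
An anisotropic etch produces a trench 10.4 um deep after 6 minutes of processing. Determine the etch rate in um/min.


Step 1: Etch rate = depth / time
Step 2: rate = 10.4 / 6
rate = 1.733 um/min


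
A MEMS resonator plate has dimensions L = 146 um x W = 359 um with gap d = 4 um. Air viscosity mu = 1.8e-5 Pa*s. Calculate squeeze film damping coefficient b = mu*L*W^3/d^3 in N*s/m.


Step 1: Convert to SI.
L = 146e-6 m, W = 359e-6 m, d = 4e-6 m
Step 2: W^3 = (359e-6)^3 = 4.63e-11 m^3
Step 3: d^3 = (4e-6)^3 = 6.40e-17 m^3
Step 4: b = 1.8e-5 * 146e-6 * 4.63e-11 / 6.40e-17
b = 1.90e-03 N*s/m


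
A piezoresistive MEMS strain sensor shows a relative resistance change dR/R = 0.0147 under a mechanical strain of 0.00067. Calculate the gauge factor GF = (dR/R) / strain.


Step 1: Identify values.
dR/R = 0.0147, strain = 0.00067
Step 2: GF = (dR/R) / strain = 0.0147 / 0.00067
GF = 21.9


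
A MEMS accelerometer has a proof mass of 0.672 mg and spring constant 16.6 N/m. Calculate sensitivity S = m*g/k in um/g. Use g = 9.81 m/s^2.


Step 1: Convert mass: m = 0.672 mg = 6.72e-07 kg
Step 2: S = m * g / k = 6.72e-07 * 9.81 / 16.6
Step 3: S = 3.97e-07 m/g
Step 4: Convert to um/g: S = 0.397 um/g


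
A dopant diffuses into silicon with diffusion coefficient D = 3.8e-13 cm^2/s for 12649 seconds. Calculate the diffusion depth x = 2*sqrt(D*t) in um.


Step 1: Compute D*t = 3.8e-13 * 12649 = 4.80662e-09 cm^2
Step 2: sqrt(D*t) = 6.93298e-05 cm
Step 3: x = 2 * 6.93298e-05 cm = 1.386596e-04 cm
Step 4: Convert to um (1 cm = 1e4 um): x = 1.387 um


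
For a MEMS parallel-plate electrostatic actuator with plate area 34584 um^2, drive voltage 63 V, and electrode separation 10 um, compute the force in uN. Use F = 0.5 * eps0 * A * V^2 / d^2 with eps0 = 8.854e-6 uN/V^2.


Step 1: Identify parameters.
eps0 = 8.854e-6 uN/V^2, A = 34584 um^2, V = 63 V, d = 10 um
Step 2: Compute V^2 = 63^2 = 3969
Step 3: Compute d^2 = 10^2 = 100
Step 4: F = 0.5 * 8.854e-6 * 34584 * 3969 / 100
F = 6.077 uN


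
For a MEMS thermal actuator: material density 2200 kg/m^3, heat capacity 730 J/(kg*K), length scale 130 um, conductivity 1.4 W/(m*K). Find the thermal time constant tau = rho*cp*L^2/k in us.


Step 1: Convert L to m: L = 130e-6 m
Step 2: L^2 = (130e-6)^2 = 1.69e-08 m^2
Step 3: tau = 2200 * 730 * 1.69e-08 / 1.4 = 1.938671429e-02 s
Step 4: Convert to microseconds (multiply by 1e6).
tau = 19386.714 us


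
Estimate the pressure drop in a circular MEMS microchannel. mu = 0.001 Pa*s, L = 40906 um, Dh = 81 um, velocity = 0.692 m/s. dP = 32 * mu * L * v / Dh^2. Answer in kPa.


Step 1: Convert to SI: L = 40906e-6 m, Dh = 81e-6 m
Step 2: dP = 32 * 0.001 * 40906e-6 * 0.692 / (81e-6)^2
Step 3: dP = 138061.65 Pa
Step 4: Convert to kPa: dP = 138.06 kPa


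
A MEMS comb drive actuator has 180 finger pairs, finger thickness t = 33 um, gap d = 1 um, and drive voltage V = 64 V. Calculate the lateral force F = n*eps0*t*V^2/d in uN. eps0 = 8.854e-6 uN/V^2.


Step 1: Parameters: n=180, eps0=8.854e-6 uN/V^2, t=33 um, V=64 V, d=1 um
Step 2: V^2 = 4096
Step 3: F = 180 * 8.854e-6 * 33 * 4096 / 1
F = 215.42 uN


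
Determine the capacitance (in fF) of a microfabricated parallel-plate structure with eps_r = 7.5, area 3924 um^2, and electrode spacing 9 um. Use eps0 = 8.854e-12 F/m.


Step 1: Convert area to m^2: A = 3924e-12 m^2
Step 2: Convert gap to m: d = 9e-6 m
Step 3: C = eps0 * eps_r * A / d
C = 8.854e-12 * 7.5 * 3924e-12 / 9e-6
Step 4: Convert to fF (multiply by 1e15).
C = 28.95 fF


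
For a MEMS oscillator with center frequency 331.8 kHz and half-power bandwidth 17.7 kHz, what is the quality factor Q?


Step 1: Q = f0 / bandwidth
Step 2: Q = 331.8 / 17.7
Q = 18.7


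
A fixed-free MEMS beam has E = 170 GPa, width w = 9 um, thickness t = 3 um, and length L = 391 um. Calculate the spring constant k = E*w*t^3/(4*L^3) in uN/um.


Step 1: Convert E to consistent units (1 GPa = 1000 uN/um^2).
E = 170 GPa = 170000 uN/um^2
Step 2: Compute t^3 = 3^3 = 27
Step 3: Compute L^3 = 391^3 = 59776471
Step 4: k = 170000 * 9 * 27 / (4 * 59776471)
k = 0.1728 uN/um


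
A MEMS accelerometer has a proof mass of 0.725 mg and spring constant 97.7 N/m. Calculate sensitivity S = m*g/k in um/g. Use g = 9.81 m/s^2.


Step 1: Convert mass: m = 0.725 mg = 7.25e-07 kg
Step 2: S = m * g / k = 7.25e-07 * 9.81 / 97.7
Step 3: S = 7.28e-08 m/g
Step 4: Convert to um/g: S = 0.073 um/g


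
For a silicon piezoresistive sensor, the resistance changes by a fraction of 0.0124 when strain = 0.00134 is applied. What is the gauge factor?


Step 1: Identify values.
dR/R = 0.0124, strain = 0.00134
Step 2: GF = (dR/R) / strain = 0.0124 / 0.00134
GF = 9.3


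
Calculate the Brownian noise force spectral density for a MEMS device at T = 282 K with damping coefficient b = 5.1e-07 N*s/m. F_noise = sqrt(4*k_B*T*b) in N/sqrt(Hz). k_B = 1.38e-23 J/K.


Step 1: Compute 4 * k_B * T * b
= 4 * 1.38e-23 * 282 * 5.1e-07
= 7.9389e-27 N^2/Hz
Step 2: F_noise = sqrt(7.9389e-27)
F_noise = 8.91e-14 N/sqrt(Hz)


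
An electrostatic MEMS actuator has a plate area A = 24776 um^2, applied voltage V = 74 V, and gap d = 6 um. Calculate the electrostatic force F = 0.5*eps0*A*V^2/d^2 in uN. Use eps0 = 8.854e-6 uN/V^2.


Step 1: Identify parameters.
eps0 = 8.854e-6 uN/V^2, A = 24776 um^2, V = 74 V, d = 6 um
Step 2: Compute V^2 = 74^2 = 5476
Step 3: Compute d^2 = 6^2 = 36
Step 4: F = 0.5 * 8.854e-6 * 24776 * 5476 / 36
F = 16.684 uN


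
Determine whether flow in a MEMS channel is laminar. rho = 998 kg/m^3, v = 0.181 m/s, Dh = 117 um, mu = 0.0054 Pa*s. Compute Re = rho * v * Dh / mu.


Step 1: Convert Dh to meters: Dh = 117e-6 m
Step 2: Re = rho * v * Dh / mu
Re = 998 * 0.181 * 117e-6 / 0.0054
Re = 3.914
Since Re = 3.914 is below ~2300, the flow is laminar.


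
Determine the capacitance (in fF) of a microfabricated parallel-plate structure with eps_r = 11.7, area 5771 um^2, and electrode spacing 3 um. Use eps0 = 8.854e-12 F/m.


Step 1: Convert area to m^2: A = 5771e-12 m^2
Step 2: Convert gap to m: d = 3e-6 m
Step 3: C = eps0 * eps_r * A / d
C = 8.854e-12 * 11.7 * 5771e-12 / 3e-6
Step 4: Convert to fF (multiply by 1e15).
C = 199.28 fF


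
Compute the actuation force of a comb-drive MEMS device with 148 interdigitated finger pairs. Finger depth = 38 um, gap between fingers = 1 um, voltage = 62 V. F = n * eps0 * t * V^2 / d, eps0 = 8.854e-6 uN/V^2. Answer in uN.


Step 1: Parameters: n=148, eps0=8.854e-6 uN/V^2, t=38 um, V=62 V, d=1 um
Step 2: V^2 = 3844
Step 3: F = 148 * 8.854e-6 * 38 * 3844 / 1
F = 191.412 uN


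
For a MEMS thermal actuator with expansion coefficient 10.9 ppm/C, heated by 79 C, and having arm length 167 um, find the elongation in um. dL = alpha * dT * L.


Step 1: Convert CTE: alpha = 10.9 ppm/C = 10.9e-6 /C
Step 2: dL = 10.9e-6 * 79 * 167
dL = 0.1438 um


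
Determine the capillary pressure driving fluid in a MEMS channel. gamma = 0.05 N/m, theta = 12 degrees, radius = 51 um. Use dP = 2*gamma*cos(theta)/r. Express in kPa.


Step 1: cos(12 deg) = 0.9781
Step 2: Convert r to m: r = 51e-6 m
Step 3: dP = 2 * 0.05 * 0.9781 / 51e-6 = 1917.8 Pa
Step 4: Convert Pa to kPa (divide by 1000).
dP = 1.92 kPa


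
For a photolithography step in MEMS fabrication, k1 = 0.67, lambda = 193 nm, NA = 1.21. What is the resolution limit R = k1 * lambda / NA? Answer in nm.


Step 1: Identify values: k1 = 0.67, lambda = 193 nm, NA = 1.21
Step 2: R = k1 * lambda / NA
R = 0.67 * 193 / 1.21
R = 106.9 nm


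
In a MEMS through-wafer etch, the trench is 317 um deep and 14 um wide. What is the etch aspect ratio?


Step 1: AR = depth / width
Step 2: AR = 317 / 14
AR = 22.6


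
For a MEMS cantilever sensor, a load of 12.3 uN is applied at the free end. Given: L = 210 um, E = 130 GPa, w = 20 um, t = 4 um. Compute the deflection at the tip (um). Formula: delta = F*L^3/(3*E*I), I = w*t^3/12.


Step 1: Calculate the second moment of area.
I = w * t^3 / 12 = 20 * 4^3 / 12 = 106.6667 um^4
Step 2: Convert E to consistent units (1 GPa = 1000 uN/um^2).
E = 130 GPa = 130000 uN/um^2
Step 3: Calculate tip deflection.
delta = F * L^3 / (3 * E * I)
delta = 12.3 * 210^3 / (3 * 130000 * 106.6667)
delta = 2.7382 um


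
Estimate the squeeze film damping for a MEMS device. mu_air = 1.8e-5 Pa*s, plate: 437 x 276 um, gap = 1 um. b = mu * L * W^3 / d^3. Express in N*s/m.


Step 1: Convert to SI.
L = 437e-6 m, W = 276e-6 m, d = 1e-6 m
Step 2: W^3 = (276e-6)^3 = 2.10e-11 m^3
Step 3: d^3 = (1e-6)^3 = 1.00e-18 m^3
Step 4: b = 1.8e-5 * 437e-6 * 2.10e-11 / 1.00e-18
b = 1.65e-01 N*s/m


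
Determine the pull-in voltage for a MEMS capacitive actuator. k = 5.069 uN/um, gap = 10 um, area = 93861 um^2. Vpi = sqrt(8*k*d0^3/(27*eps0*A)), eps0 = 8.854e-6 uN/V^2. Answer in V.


Step 1: Compute numerator: 8 * k * d0^3 = 8 * 5.069 * 10^3 = 40552.0
Step 2: Compute denominator: 27 * eps0 * A = 27 * 8.854e-6 * 93861 = 22.438223
Step 3: Vpi = sqrt(40552.0 / 22.438223)
Vpi = 42.51 V


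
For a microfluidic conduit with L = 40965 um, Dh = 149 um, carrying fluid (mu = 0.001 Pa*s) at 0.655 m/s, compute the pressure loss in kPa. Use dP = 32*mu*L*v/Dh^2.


Step 1: Convert to SI: L = 40965e-6 m, Dh = 149e-6 m
Step 2: dP = 32 * 0.001 * 40965e-6 * 0.655 / (149e-6)^2
Step 3: dP = 38675.12 Pa
Step 4: Convert to kPa: dP = 38.68 kPa


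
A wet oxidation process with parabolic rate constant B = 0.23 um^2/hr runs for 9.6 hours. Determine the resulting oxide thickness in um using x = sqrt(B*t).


Step 1: Compute B*t = 0.23 * 9.6 = 2.208
Step 2: x = sqrt(2.208)
x = 1.486 um


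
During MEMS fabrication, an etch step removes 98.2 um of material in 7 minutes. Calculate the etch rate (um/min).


Step 1: Etch rate = depth / time
Step 2: rate = 98.2 / 7
rate = 14.029 um/min


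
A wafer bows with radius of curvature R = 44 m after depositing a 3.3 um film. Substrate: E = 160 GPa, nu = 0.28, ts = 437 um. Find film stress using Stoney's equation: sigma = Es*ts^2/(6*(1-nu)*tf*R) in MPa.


Step 1: Compute numerator: Es * ts^2 = 160 * 437^2 = 30555040 (GPa*um^2)
Step 2: Compute denominator (R in um): 6*(1-nu)*tf*R = 6*0.72*3.3*44e6 = 627264000.0 (um^2)
Step 3: sigma (GPa) = 30555040 / 627264000.0 = 4.8712e-02 GPa
Step 4: Convert to MPa (x1000): sigma = 48.7 MPa


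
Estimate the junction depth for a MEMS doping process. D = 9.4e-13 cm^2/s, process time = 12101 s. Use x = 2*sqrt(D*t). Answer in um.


Step 1: Compute D*t = 9.4e-13 * 12101 = 1.137494e-08 cm^2
Step 2: sqrt(D*t) = 1.06653e-04 cm
Step 3: x = 2 * 1.06653e-04 cm = 2.13306e-04 cm
Step 4: Convert to um (1 cm = 1e4 um): x = 2.133 um


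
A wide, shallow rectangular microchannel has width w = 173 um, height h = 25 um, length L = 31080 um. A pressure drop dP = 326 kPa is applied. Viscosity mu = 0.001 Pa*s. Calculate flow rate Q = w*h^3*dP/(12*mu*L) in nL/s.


Step 1: Convert all dimensions to SI (meters).
w = 173e-6 m, h = 25e-6 m, L = 31080e-6 m, dP = 326e3 Pa
Step 2: Q = w * h^3 * dP / (12 * mu * L)
Q = 173e-6 * (25e-6)^3 * 326e3 / (12 * 0.001 * 31080e-6) = 2.3627701e-09 m^3/s
Step 3: Convert Q from m^3/s to nL/s (1 m^3 = 1e12 nL, so multiply by 1e12).
Q = 2362.77 nL/s


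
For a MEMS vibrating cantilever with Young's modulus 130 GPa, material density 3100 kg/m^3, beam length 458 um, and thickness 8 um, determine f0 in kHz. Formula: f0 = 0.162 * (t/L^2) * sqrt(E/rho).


Step 1: Convert units to SI.
t_SI = 8e-6 m, L_SI = 458e-6 m
Step 2: Calculate sqrt(E/rho).
sqrt(130e9 / 3100) = 6475.76 m/s
Step 3: Compute f0.
f0 = 0.162 * 8e-6 / (458e-6)^2 * 6475.76 = 40009.7 Hz = 40.01 kHz


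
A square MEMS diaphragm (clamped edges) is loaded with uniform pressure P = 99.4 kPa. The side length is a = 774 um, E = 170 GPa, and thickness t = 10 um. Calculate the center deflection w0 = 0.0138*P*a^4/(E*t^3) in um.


Step 1: Convert pressure to compatible units (E is in GPa, so P in GPa).
P = 99.4 kPa = 99.4e-6 GPa
Step 2: Compute numerator: 0.0138 * P * a^4.
a^4 = 774^4 = 358892053776
numerator = 0.0138 * 99.4e-6 * 358892053776 = 4.922994e+05
Step 3: Compute denominator: E * t^3 = 170 * 10^3 = 170000
Step 4: w0 = numerator / denominator = 4.922994e+05 / 170000 = 2.8959 um


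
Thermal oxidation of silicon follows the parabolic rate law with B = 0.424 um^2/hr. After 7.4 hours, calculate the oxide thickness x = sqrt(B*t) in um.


Step 1: Compute B*t = 0.424 * 7.4 = 3.1376
Step 2: x = sqrt(3.1376)
x = 1.771 um


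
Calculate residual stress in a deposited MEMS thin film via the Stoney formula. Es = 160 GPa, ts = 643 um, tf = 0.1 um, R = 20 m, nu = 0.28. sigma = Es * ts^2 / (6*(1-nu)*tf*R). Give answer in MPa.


Step 1: Compute numerator: Es * ts^2 = 160 * 643^2 = 66151840 (GPa*um^2)
Step 2: Compute denominator (R in um): 6*(1-nu)*tf*R = 6*0.72*0.1*20e6 = 8640000.0 (um^2)
Step 3: sigma (GPa) = 66151840 / 8640000.0 = 7.656463e+00 GPa
Step 4: Convert to MPa (x1000): sigma = 7656.5 MPa


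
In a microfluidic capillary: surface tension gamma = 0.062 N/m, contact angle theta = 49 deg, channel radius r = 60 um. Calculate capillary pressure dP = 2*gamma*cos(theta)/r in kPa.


Step 1: cos(49 deg) = 0.6561
Step 2: Convert r to m: r = 60e-6 m
Step 3: dP = 2 * 0.062 * 0.6561 / 60e-6 = 1355.9 Pa
Step 4: Convert Pa to kPa (divide by 1000).
dP = 1.36 kPa


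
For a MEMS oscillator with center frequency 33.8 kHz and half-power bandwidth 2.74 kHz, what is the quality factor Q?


Step 1: Q = f0 / bandwidth
Step 2: Q = 33.8 / 2.74
Q = 12.3


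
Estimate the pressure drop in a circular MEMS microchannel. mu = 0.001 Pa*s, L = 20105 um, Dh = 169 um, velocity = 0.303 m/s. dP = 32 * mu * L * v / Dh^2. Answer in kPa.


Step 1: Convert to SI: L = 20105e-6 m, Dh = 169e-6 m
Step 2: dP = 32 * 0.001 * 20105e-6 * 0.303 / (169e-6)^2
Step 3: dP = 6825.32 Pa
Step 4: Convert to kPa: dP = 6.83 kPa


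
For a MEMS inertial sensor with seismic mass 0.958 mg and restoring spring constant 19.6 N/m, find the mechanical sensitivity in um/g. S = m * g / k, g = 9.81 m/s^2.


Step 1: Convert mass: m = 0.958 mg = 9.58e-07 kg
Step 2: S = m * g / k = 9.58e-07 * 9.81 / 19.6
Step 3: S = 4.79e-07 m/g
Step 4: Convert to um/g: S = 0.479 um/g


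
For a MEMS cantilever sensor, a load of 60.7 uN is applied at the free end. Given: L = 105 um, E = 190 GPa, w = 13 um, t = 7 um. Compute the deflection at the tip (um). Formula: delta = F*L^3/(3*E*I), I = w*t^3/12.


Step 1: Calculate the second moment of area.
I = w * t^3 / 12 = 13 * 7^3 / 12 = 371.5833 um^4
Step 2: Convert E to consistent units (1 GPa = 1000 uN/um^2).
E = 190 GPa = 190000 uN/um^2
Step 3: Calculate tip deflection.
delta = F * L^3 / (3 * E * I)
delta = 60.7 * 105^3 / (3 * 190000 * 371.5833)
delta = 0.3318 um


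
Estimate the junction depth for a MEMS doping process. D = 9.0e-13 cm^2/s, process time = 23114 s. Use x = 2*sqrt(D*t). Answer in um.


Step 1: Compute D*t = 9.0e-13 * 23114 = 2.08026e-08 cm^2
Step 2: sqrt(D*t) = 1.44231e-04 cm
Step 3: x = 2 * 1.44231e-04 cm = 2.88462e-04 cm
Step 4: Convert to um (1 cm = 1e4 um): x = 2.885 um


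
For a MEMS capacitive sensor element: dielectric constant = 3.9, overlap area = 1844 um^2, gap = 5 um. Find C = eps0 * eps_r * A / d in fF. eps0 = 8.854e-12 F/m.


Step 1: Convert area to m^2: A = 1844e-12 m^2
Step 2: Convert gap to m: d = 5e-6 m
Step 3: C = eps0 * eps_r * A / d
C = 8.854e-12 * 3.9 * 1844e-12 / 5e-6
Step 4: Convert to fF (multiply by 1e15).
C = 12.73 fF


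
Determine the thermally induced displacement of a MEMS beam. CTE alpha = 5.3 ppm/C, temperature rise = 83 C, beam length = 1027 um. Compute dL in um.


Step 1: Convert CTE: alpha = 5.3 ppm/C = 5.3e-6 /C
Step 2: dL = 5.3e-6 * 83 * 1027
dL = 0.4518 um


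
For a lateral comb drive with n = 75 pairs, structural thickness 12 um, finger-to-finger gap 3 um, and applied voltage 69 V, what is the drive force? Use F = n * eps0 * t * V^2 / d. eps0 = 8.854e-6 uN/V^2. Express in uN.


Step 1: Parameters: n=75, eps0=8.854e-6 uN/V^2, t=12 um, V=69 V, d=3 um
Step 2: V^2 = 4761
Step 3: F = 75 * 8.854e-6 * 12 * 4761 / 3
F = 12.646 uN
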